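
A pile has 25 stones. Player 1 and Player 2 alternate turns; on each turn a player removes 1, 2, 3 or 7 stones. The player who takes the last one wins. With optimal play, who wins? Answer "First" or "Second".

W/L table (W = player to move can force a win):
i:   0  1  2  3  4  5  6  7  8  9 10 11 12 13 14 15 16 17 18 19 20 21 22 23 24 25
     L  W  W  W  L  W  W  W  L  W  W  W  L  W  W  W  L  W  W  W  L  W  W  W  L  W
Position 25 is W, so the first player wins.

First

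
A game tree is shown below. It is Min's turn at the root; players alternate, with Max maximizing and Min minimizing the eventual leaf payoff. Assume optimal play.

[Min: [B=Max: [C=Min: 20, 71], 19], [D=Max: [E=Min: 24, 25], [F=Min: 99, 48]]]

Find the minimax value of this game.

20

C (Min): min(20, 71) = 20
B (Max): max(20, 19) = 20
E (Min): min(24, 25) = 24
F (Min): min(99, 48) = 48
D (Max): max(24, 48) = 48
Root (Min): min(20, 48) = 20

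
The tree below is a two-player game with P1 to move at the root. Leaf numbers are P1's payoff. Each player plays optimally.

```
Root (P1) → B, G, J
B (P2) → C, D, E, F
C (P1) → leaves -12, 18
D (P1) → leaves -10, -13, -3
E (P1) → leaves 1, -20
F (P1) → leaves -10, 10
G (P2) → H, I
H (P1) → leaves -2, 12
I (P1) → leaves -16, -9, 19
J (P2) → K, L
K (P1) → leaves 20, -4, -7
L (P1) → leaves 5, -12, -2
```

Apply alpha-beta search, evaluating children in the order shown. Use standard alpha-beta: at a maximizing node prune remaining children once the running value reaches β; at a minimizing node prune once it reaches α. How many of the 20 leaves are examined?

C [α=-∞,β=+∞]: v=18
D [α=-∞,β=18]: v=-3
E [α=-∞,β=-3]: v=1 after child 1 ≥ β → β-cutoff, skip 1
F [α=-∞,β=-3]: v=10
B [α=-∞,β=+∞]: v=-3
H [α=-3,β=+∞]: v=12
I [α=-3,β=12]: v=19
G [α=-3,β=+∞]: v=12
K [α=12,β=+∞]: v=20
L [α=12,β=20]: v=5
J [α=12,β=+∞]: v=5
Root [α=-∞,β=+∞]: v=12
Leaves evaluated: 19 of 20.

19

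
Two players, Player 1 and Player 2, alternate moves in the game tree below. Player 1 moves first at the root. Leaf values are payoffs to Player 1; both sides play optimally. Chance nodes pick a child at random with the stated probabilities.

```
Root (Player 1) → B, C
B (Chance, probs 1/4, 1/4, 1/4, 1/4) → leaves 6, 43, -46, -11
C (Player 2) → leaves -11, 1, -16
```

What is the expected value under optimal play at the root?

-2

B (Chance): 1/4·6 + 1/4·43 + 1/4·-46 + 1/4·-11 = -2
C (Player 2): min(-11, 1, -16) = -16
Root (Player 1): max(-2, -16) = -2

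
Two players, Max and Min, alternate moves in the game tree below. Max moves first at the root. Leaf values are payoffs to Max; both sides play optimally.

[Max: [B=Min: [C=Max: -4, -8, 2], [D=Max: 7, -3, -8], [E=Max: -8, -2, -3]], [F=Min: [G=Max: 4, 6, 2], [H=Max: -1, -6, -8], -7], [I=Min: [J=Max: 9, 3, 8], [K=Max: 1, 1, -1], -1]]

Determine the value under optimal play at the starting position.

C (Max): max(-4, -8, 2) = 2
D (Max): max(7, -3, -8) = 7
E (Max): max(-8, -2, -3) = -2
B (Min): min(2, 7, -2) = -2
G (Max): max(4, 6, 2) = 6
H (Max): max(-1, -6, -8) = -1
F (Min): min(6, -1, -7) = -7
J (Max): max(9, 3, 8) = 9
K (Max): max(1, 1, -1) = 1
I (Min): min(9, 1, -1) = -1
Root (Max): max(-2, -7, -1) = -1

-1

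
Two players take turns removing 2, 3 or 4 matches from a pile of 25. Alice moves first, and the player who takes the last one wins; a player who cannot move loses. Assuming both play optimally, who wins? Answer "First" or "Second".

Positions where the player to move wins (W) vs loses (L):
i:   0  1  2  3  4  5  6  7  8  9 10 11 12 13 14 15 16 17 18 19 20 21 22 23 24 25
     L  L  W  W  W  W  L  L  W  W  W  W  L  L  W  W  W  W  L  L  W  W  W  W  L  L
Position 25 is L, so the second player wins.

Second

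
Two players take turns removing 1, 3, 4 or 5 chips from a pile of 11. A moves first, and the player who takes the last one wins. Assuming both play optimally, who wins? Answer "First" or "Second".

First

Positions where the player to move wins (W) vs loses (L):
i:   0  1  2  3  4  5  6  7  8  9 10 11
     L  W  L  W  W  W  W  W  L  W  L  W
Position 11 is W, so the first player wins.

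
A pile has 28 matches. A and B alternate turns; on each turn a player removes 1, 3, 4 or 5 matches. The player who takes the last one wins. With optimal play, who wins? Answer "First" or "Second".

First

Positions where the player to move wins (W) vs loses (L):
i:   0  1  2  3  4  5  6  7  8  9 10 11 12 13 14 15 16 17 18 19 20 21 22 23 24 25 26 27 28
     L  W  L  W  W  W  W  W  L  W  L  W  W  W  W  W  L  W  L  W  W  W  W  W  L  W  L  W  W
Position 28 is W, so the first player wins.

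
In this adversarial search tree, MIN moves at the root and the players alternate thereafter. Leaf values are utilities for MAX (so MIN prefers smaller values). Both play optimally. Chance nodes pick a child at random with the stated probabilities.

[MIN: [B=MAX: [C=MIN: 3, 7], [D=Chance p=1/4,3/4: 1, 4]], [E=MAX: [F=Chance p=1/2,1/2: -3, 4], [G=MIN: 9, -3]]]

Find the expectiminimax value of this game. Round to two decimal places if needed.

0.5

C (MIN): min(3, 7) = 3
D (Chance): 1/4·1 + 3/4·4 = 3.25
B (MAX): max(3, 3.25) = 3.25
F (Chance): 1/2·-3 + 1/2·4 = 0.5
G (MIN): min(9, -3) = -3
E (MAX): max(0.5, -3) = 0.5
Root (MIN): min(3.25, 0.5) = 0.5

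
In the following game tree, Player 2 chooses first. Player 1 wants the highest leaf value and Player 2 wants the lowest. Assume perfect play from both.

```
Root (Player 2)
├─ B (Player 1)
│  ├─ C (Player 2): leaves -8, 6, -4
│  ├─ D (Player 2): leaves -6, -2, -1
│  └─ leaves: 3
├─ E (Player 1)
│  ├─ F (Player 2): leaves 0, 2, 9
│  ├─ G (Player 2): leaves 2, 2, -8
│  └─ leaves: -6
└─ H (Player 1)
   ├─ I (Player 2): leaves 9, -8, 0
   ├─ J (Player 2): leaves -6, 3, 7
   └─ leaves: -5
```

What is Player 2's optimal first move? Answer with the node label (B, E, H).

H

C (Player 2): min(-8, 6, -4) = -8
D (Player 2): min(-6, -2, -1) = -6
B (Player 1): max(-8, -6, 3) = 3
F (Player 2): min(0, 2, 9) = 0
G (Player 2): min(2, 2, -8) = -8
E (Player 1): max(0, -8, -6) = 0
I (Player 2): min(9, -8, 0) = -8
J (Player 2): min(-6, 3, 7) = -6
H (Player 1): max(-8, -6, -5) = -5
Root (Player 2): min(3, 0, -5) = -5
Player 2 picks the child with the lowest value: H (value -5).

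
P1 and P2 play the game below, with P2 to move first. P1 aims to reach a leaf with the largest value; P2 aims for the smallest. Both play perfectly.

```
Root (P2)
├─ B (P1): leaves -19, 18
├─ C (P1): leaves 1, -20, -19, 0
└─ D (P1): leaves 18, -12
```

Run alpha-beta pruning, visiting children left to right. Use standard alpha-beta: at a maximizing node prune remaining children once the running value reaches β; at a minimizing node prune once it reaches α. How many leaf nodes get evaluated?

B [α=-∞,β=+∞]: v=18
C [α=-∞,β=18]: v=1
D [α=-∞,β=1]: v=18 after child 1 ≥ β → β-cutoff, skip 1
Root [α=-∞,β=+∞]: v=1
Leaves evaluated: 7 of 8.

7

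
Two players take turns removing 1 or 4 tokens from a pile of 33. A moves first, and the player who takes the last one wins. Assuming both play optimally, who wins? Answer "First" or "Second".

First

Positions where the player to move wins (W) vs loses (L):
i:   0  1  2  3  4  5  6  7  8  9 10 11 12 13 14 15 16 17 18 19 20 21 22 23 24 25 26 27 28 29 30 31 32 33
     L  W  L  W  W  L  W  L  W  W  L  W  L  W  W  L  W  L  W  W  L  W  L  W  W  L  W  L  W  W  L  W  L  W
Position 33 is W, so the first player wins.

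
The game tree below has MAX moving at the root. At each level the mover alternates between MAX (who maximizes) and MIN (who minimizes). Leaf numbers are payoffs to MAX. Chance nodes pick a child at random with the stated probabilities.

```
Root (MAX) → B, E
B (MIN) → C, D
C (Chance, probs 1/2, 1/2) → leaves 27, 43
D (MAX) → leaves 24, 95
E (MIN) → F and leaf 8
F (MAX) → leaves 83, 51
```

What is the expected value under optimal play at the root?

C (Chance): 1/2·27 + 1/2·43 = 35
D (MAX): max(24, 95) = 95
B (MIN): min(35, 95) = 35
F (MAX): max(83, 51) = 83
E (MIN): min(83, 8) = 8
Root (MAX): max(35, 8) = 35

35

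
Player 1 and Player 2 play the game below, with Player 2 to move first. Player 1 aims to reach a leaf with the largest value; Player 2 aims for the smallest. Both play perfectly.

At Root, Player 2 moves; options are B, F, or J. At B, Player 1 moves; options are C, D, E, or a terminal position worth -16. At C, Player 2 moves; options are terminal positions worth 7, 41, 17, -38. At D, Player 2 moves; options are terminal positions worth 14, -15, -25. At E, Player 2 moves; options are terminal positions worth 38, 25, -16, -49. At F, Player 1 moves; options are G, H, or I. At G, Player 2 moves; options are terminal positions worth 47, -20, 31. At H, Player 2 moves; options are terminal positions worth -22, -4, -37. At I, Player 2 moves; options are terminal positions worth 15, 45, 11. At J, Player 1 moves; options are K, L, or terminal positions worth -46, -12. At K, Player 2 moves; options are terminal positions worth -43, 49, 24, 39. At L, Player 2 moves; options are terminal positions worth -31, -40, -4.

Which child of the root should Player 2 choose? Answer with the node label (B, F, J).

B

C (Player 2): min(7, 41, 17, -38) = -38
D (Player 2): min(14, -15, -25) = -25
E (Player 2): min(38, 25, -16, -49) = -49
B (Player 1): max(-38, -25, -49, -16) = -16
G (Player 2): min(47, -20, 31) = -20
H (Player 2): min(-22, -4, -37) = -37
I (Player 2): min(15, 45, 11) = 11
F (Player 1): max(-20, -37, 11) = 11
K (Player 2): min(-43, 49, 24, 39) = -43
L (Player 2): min(-31, -40, -4) = -40
J (Player 1): max(-43, -40, -46, -12) = -12
Root (Player 2): min(-16, 11, -12) = -16
Player 2 picks the child with the lowest value: B (value -16).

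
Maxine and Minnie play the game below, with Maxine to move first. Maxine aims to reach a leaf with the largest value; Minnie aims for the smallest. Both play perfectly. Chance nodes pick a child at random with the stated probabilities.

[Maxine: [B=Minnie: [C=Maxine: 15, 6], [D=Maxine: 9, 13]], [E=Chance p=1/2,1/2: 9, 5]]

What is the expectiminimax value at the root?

C (Maxine): max(15, 6) = 15
D (Maxine): max(9, 13) = 13
B (Minnie): min(15, 13) = 13
E (Chance): 1/2·9 + 1/2·5 = 7
Root (Maxine): max(13, 7) = 13

13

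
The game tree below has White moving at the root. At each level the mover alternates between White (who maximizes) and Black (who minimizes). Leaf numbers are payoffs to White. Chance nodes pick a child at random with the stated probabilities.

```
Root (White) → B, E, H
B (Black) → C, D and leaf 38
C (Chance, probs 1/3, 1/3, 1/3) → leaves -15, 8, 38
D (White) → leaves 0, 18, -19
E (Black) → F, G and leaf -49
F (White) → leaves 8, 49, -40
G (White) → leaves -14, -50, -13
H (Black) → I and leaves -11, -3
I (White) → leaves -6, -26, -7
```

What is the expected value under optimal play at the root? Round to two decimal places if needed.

10.33

C (Chance): 1/3·-15 + 1/3·8 + 1/3·38 = 10.33
D (White): max(0, 18, -19) = 18
B (Black): min(10.33, 18, 38) = 10.33
F (White): max(8, 49, -40) = 49
G (White): max(-14, -50, -13) = -13
E (Black): min(49, -13, -49) = -49
I (White): max(-6, -26, -7) = -6
H (Black): min(-6, -11, -3) = -11
Root (White): max(10.33, -49, -11) = 10.33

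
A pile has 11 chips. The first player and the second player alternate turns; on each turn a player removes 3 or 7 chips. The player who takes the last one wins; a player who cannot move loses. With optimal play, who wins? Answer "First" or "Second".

Second

i:   0  1  2  3  4  5  6  7  8  9 10 11
     L  L  L  W  W  W  L  W  W  W  L  L
Position 11 is L, so the second player wins.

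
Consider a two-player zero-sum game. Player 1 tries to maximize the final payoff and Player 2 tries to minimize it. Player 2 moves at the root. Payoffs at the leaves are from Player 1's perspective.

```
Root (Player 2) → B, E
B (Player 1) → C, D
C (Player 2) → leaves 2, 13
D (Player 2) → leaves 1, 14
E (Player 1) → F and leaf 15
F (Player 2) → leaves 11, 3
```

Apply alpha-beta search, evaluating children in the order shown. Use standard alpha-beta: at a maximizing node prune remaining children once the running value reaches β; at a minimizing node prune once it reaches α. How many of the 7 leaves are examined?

C [α=-∞,β=+∞]: v=2
D [α=2,β=+∞]: v=1 after child 1 ≤ α → α-cutoff, skip 1
B [α=-∞,β=+∞]: v=2
F [α=-∞,β=2]: v=3
E [α=-∞,β=2]: v=3 after child 1 ≥ β → β-cutoff, skip 1
Root [α=-∞,β=+∞]: v=2
Leaves evaluated: 5 of 7.

5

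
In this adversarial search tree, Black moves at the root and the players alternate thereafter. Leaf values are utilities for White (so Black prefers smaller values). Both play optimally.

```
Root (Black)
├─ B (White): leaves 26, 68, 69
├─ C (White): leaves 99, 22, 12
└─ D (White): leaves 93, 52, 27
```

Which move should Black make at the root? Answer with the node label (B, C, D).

B (White): max(26, 68, 69) = 69
C (White): max(99, 22, 12) = 99
D (White): max(93, 52, 27) = 93
Root (Black): min(69, 99, 93) = 69
Black picks the child with the lowest value: B (value 69).

B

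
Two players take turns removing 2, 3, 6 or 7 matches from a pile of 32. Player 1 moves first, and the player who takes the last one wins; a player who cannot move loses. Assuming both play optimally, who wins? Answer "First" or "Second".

Second

Compute winning (W) and losing (L) positions by backward induction:
i:   0  1  2  3  4  5  6  7  8  9 10 11 12 13 14 15 16 17 18 19 20 21 22 23 24 25 26 27 28 29 30 31 32
     L  L  W  W  W  L  W  W  W  L  L  W  W  W  L  W  W  W  L  L  W  W  W  L  W  W  W  L  L  W  W  W  L
Position 32 is L, so the second player wins.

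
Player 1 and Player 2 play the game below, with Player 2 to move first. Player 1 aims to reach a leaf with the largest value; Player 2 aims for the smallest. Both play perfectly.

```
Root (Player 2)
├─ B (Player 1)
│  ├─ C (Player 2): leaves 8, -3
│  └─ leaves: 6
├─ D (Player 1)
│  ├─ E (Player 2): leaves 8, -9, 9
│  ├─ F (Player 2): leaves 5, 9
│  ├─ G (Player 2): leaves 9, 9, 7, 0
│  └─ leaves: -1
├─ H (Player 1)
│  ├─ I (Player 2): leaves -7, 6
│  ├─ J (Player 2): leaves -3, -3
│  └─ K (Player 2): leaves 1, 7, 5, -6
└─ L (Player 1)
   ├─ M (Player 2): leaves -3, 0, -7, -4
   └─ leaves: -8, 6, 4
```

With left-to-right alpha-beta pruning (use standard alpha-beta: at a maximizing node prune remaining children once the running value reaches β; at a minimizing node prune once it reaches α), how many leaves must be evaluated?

27

C [α=-∞,β=+∞]: v=-3
B [α=-∞,β=+∞]: v=6
E [α=-∞,β=6]: v=-9
F [α=-9,β=6]: v=5
G [α=5,β=6]: v=0
D [α=-∞,β=6]: v=5
I [α=-∞,β=5]: v=-7
J [α=-7,β=5]: v=-3
K [α=-3,β=5]: v=-6
H [α=-∞,β=5]: v=-3
M [α=-∞,β=-3]: v=-7
L [α=-∞,β=-3]: v=6 after child 3 ≥ β → β-cutoff, skip 1
Root [α=-∞,β=+∞]: v=-3
Leaves evaluated: 27 of 28.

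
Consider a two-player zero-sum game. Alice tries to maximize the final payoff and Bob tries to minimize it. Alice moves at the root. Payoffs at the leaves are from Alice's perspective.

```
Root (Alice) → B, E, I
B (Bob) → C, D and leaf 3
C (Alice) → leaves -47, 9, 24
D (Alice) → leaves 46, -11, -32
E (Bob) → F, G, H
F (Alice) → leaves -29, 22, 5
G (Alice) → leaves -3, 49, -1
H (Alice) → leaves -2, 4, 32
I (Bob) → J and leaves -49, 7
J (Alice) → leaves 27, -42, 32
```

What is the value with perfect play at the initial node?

C (Alice): max(-47, 9, 24) = 24
D (Alice): max(46, -11, -32) = 46
B (Bob): min(24, 46, 3) = 3
F (Alice): max(-29, 22, 5) = 22
G (Alice): max(-3, 49, -1) = 49
H (Alice): max(-2, 4, 32) = 32
E (Bob): min(22, 49, 32) = 22
J (Alice): max(27, -42, 32) = 32
I (Bob): min(32, -49, 7) = -49
Root (Alice): max(3, 22, -49) = 22

22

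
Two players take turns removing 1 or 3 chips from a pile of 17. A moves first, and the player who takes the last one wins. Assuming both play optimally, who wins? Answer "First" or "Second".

Mark each pile size as W (mover wins) or L (mover loses):
i:   0  1  2  3  4  5  6  7  8  9 10 11 12 13 14 15 16 17
     L  W  L  W  L  W  L  W  L  W  L  W  L  W  L  W  L  W
Position 17 is W, so the first player wins.

First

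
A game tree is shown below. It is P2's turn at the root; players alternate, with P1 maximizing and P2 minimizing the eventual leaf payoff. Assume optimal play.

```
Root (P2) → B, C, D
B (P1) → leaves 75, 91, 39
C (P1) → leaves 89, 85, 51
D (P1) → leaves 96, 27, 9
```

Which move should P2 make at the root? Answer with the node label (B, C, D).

B (P1): max(75, 91, 39) = 91
C (P1): max(89, 85, 51) = 89
D (P1): max(96, 27, 9) = 96
Root (P2): min(91, 89, 96) = 89
P2 picks the child with the lowest value: C (value 89).

C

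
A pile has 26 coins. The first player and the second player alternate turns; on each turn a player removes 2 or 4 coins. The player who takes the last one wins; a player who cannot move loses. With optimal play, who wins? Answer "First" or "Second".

Positions where the player to move wins (W) vs loses (L):
i:   0  1  2  3  4  5  6  7  8  9 10 11 12 13 14 15 16 17 18 19 20 21 22 23 24 25 26
     L  L  W  W  W  W  L  L  W  W  W  W  L  L  W  W  W  W  L  L  W  W  W  W  L  L  W
Position 26 is W, so the first player wins.

First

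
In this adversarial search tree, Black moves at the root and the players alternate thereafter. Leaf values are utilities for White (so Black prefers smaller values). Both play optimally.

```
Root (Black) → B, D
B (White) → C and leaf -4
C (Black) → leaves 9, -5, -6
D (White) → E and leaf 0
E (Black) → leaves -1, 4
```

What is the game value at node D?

0

E: min(-1, 4) = -1
D: max(-1, 0) = 0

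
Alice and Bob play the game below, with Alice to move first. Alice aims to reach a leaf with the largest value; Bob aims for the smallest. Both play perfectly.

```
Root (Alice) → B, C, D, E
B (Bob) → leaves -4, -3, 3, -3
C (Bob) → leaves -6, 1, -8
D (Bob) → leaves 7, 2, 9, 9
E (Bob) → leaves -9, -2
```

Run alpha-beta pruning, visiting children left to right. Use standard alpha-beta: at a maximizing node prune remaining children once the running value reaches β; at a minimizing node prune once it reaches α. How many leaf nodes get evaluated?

10

B [α=-∞,β=+∞]: v=-4
C [α=-4,β=+∞]: v=-6 after child 1 ≤ α → α-cutoff, skip 2
D [α=-4,β=+∞]: v=2
E [α=2,β=+∞]: v=-9 after child 1 ≤ α → α-cutoff, skip 1
Root [α=-∞,β=+∞]: v=2
Leaves evaluated: 10 of 13.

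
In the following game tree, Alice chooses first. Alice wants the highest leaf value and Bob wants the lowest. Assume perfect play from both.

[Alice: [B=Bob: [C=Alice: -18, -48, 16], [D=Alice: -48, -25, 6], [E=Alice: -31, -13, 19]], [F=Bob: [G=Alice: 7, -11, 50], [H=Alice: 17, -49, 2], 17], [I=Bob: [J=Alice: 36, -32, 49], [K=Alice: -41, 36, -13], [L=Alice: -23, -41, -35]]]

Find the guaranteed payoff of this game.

17

C (Alice): max(-18, -48, 16) = 16
D (Alice): max(-48, -25, 6) = 6
E (Alice): max(-31, -13, 19) = 19
B (Bob): min(16, 6, 19) = 6
G (Alice): max(7, -11, 50) = 50
H (Alice): max(17, -49, 2) = 17
F (Bob): min(50, 17, 17) = 17
J (Alice): max(36, -32, 49) = 49
K (Alice): max(-41, 36, -13) = 36
L (Alice): max(-23, -41, -35) = -23
I (Bob): min(49, 36, -23) = -23
Root (Alice): max(6, 17, -23) = 17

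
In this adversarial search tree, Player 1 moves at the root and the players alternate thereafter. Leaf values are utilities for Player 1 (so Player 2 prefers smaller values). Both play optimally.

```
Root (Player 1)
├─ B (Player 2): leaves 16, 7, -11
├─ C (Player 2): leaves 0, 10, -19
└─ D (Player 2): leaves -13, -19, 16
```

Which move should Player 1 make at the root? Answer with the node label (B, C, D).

B

B (Player 2): min(16, 7, -11) = -11
C (Player 2): min(0, 10, -19) = -19
D (Player 2): min(-13, -19, 16) = -19
Root (Player 1): max(-11, -19, -19) = -11
Player 1 picks the child with the highest value: B (value -11).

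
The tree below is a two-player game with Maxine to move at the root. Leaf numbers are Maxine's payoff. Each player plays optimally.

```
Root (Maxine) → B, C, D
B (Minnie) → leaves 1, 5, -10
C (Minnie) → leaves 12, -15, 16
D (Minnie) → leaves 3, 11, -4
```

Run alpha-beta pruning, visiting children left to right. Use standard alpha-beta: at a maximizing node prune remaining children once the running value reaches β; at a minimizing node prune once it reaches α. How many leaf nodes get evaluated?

B [α=-∞,β=+∞]: v=-10
C [α=-10,β=+∞]: v=-15 after child 2 ≤ α → α-cutoff, skip 1
D [α=-10,β=+∞]: v=-4
Root [α=-∞,β=+∞]: v=-4
Leaves evaluated: 8 of 9.

8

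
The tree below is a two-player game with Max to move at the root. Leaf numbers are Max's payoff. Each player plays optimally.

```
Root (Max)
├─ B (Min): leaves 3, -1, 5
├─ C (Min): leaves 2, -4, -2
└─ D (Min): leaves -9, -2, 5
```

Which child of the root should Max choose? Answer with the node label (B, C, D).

B (Min): min(3, -1, 5) = -1
C (Min): min(2, -4, -2) = -4
D (Min): min(-9, -2, 5) = -9
Root (Max): max(-1, -4, -9) = -1
Max picks the child with the highest value: B (value -1).

B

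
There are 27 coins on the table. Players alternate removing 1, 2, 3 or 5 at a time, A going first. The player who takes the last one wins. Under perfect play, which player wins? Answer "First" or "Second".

i:   0  1  2  3  4  5  6  7  8  9 10 11 12 13 14 15 16 17 18 19 20 21 22 23 24 25 26 27
     L  W  W  W  L  W  W  W  L  W  W  W  L  W  W  W  L  W  W  W  L  W  W  W  L  W  W  W
Position 27 is W, so the first player wins.

First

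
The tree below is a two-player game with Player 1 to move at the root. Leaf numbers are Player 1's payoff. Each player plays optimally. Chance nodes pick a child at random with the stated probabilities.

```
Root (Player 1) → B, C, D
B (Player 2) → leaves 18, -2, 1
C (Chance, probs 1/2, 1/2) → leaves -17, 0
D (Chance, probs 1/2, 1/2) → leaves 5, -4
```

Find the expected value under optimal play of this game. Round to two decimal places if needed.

0.5

B (Player 2): min(18, -2, 1) = -2
C (Chance): 1/2·-17 + 1/2·0 = -8.5
D (Chance): 1/2·5 + 1/2·-4 = 0.5
Root (Player 1): max(-2, -8.5, 0.5) = 0.5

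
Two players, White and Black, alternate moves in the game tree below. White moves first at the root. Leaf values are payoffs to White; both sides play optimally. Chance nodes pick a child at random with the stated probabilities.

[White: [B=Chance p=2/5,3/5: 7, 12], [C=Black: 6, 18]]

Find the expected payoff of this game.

10

B (Chance): 2/5·7 + 3/5·12 = 10
C (Black): min(6, 18) = 6
Root (White): max(10, 6) = 10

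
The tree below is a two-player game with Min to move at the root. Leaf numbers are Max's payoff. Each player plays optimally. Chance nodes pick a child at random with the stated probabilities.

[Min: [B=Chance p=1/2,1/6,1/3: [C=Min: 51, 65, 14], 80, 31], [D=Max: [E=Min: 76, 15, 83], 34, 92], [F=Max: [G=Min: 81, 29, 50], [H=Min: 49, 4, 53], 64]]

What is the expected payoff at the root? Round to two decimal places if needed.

C (Min): min(51, 65, 14) = 14
B (Chance): 1/2·14 + 1/6·80 + 1/3·31 = 30.67
E (Min): min(76, 15, 83) = 15
D (Max): max(15, 34, 92) = 92
G (Min): min(81, 29, 50) = 29
H (Min): min(49, 4, 53) = 4
F (Max): max(29, 4, 64) = 64
Root (Min): min(30.67, 92, 64) = 30.67

30.67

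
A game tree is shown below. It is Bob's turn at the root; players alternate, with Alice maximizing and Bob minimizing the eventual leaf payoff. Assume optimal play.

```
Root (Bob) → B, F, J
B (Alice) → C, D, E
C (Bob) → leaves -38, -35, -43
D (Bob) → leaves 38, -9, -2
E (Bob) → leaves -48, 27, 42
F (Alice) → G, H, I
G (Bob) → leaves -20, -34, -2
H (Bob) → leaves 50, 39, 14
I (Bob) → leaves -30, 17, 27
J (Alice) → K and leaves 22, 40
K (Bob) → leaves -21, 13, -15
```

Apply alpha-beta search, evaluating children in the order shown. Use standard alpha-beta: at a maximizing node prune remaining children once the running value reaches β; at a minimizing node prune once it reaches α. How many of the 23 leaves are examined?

17

C [α=-∞,β=+∞]: v=-43
D [α=-43,β=+∞]: v=-9
E [α=-9,β=+∞]: v=-48 after child 1 ≤ α → α-cutoff, skip 2
B [α=-∞,β=+∞]: v=-9
G [α=-∞,β=-9]: v=-34
H [α=-34,β=-9]: v=14
F [α=-∞,β=-9]: v=14 after child 2 ≥ β → β-cutoff, skip 1
K [α=-∞,β=-9]: v=-21
J [α=-∞,β=-9]: v=22 after child 2 ≥ β → β-cutoff, skip 1
Root [α=-∞,β=+∞]: v=-9
Leaves evaluated: 17 of 23.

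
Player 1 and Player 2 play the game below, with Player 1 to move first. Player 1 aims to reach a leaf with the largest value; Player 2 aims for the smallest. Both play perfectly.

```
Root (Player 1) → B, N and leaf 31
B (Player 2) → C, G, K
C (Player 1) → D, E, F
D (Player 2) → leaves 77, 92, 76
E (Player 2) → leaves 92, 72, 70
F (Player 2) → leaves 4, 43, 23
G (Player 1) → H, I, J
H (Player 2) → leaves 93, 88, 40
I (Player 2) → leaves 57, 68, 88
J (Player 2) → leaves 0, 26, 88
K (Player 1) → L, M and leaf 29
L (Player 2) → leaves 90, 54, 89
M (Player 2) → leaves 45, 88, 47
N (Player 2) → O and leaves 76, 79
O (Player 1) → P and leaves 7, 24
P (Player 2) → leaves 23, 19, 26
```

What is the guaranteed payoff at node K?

L: min(90, 54, 89) = 54
M: min(45, 88, 47) = 45
K: max(54, 45, 29) = 54

54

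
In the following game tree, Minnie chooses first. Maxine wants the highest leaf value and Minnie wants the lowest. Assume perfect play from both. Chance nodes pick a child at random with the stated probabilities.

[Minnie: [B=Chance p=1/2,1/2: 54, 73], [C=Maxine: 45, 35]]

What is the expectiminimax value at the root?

45

B (Chance): 1/2·54 + 1/2·73 = 63.5
C (Maxine): max(45, 35) = 45
Root (Minnie): min(63.5, 45) = 45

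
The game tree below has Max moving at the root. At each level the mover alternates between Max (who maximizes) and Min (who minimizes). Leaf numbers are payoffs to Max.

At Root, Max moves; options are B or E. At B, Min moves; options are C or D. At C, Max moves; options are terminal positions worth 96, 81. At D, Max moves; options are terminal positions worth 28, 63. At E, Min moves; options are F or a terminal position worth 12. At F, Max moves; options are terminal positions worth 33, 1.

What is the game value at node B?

63

C: max(96, 81) = 96
D: max(28, 63) = 63
B: min(96, 63) = 63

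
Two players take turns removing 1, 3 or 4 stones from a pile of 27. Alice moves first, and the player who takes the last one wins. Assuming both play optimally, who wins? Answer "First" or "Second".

W/L table (W = player to move can force a win):
i:   0  1  2  3  4  5  6  7  8  9 10 11 12 13 14 15 16 17 18 19 20 21 22 23 24 25 26 27
     L  W  L  W  W  W  W  L  W  L  W  W  W  W  L  W  L  W  W  W  W  L  W  L  W  W  W  W
Position 27 is W, so the first player wins.

First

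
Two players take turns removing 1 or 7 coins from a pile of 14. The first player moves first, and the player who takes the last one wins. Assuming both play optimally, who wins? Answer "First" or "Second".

Second

i:   0  1  2  3  4  5  6  7  8  9 10 11 12 13 14
     L  W  L  W  L  W  L  W  L  W  L  W  L  W  L
Position 14 is L, so the second player wins.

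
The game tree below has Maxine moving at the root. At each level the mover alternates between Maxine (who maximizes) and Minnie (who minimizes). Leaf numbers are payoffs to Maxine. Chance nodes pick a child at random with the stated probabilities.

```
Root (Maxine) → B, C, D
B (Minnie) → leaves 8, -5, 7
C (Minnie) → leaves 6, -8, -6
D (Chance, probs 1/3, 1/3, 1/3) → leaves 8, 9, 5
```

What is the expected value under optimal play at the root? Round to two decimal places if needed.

B (Minnie): min(8, -5, 7) = -5
C (Minnie): min(6, -8, -6) = -8
D (Chance): 1/3·8 + 1/3·9 + 1/3·5 = 7.33
Root (Maxine): max(-5, -8, 7.33) = 7.33

7.33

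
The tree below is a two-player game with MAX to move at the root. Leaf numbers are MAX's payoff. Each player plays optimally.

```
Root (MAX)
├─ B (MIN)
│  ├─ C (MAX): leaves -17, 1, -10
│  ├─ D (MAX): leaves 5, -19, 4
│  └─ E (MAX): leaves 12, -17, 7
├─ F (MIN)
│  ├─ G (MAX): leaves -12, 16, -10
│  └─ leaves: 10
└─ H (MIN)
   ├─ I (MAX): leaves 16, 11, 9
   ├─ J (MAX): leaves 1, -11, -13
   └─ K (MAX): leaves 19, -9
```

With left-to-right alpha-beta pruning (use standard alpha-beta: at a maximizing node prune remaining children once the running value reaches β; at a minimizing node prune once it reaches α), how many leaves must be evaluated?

C [α=-∞,β=+∞]: v=1
D [α=-∞,β=1]: v=5 after child 1 ≥ β → β-cutoff, skip 2
E [α=-∞,β=1]: v=12 after child 1 ≥ β → β-cutoff, skip 2
B [α=-∞,β=+∞]: v=1
G [α=1,β=+∞]: v=16
F [α=1,β=+∞]: v=10
I [α=10,β=+∞]: v=16
J [α=10,β=16]: v=1
H [α=10,β=+∞]: v=1 after child 2 ≤ α → α-cutoff, skip 1
Root [α=-∞,β=+∞]: v=10
Leaves evaluated: 15 of 21.

15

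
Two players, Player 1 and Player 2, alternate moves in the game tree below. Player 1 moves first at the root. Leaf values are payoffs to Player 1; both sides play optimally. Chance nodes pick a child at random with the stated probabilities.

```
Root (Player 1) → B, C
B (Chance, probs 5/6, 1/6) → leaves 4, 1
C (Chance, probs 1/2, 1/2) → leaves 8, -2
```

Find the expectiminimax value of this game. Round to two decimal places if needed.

B (Chance): 5/6·4 + 1/6·1 = 3.5
C (Chance): 1/2·8 + 1/2·-2 = 3
Root (Player 1): max(3.5, 3) = 3.5

3.5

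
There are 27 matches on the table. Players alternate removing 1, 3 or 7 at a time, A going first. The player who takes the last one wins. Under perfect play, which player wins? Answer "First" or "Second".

i:   0  1  2  3  4  5  6  7  8  9 10 11 12 13 14 15 16 17 18 19 20 21 22 23 24 25 26 27
     L  W  L  W  L  W  L  W  L  W  L  W  L  W  L  W  L  W  L  W  L  W  L  W  L  W  L  W
Position 27 is W, so the first player wins.

First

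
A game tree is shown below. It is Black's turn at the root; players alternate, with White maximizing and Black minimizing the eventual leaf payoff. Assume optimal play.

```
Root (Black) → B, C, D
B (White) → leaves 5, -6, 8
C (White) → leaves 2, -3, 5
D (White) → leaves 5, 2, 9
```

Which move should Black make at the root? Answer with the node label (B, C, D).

C

B (White): max(5, -6, 8) = 8
C (White): max(2, -3, 5) = 5
D (White): max(5, 2, 9) = 9
Root (Black): min(8, 5, 9) = 5
Black picks the child with the lowest value: C (value 5).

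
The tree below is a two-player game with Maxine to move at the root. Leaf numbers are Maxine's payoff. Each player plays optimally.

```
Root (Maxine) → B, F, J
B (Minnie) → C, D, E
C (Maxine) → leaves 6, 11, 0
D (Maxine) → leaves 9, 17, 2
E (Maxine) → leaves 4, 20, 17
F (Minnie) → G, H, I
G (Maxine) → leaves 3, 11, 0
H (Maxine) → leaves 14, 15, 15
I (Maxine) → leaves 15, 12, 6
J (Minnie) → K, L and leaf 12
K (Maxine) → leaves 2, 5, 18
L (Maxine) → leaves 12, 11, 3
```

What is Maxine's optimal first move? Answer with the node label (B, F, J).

C (Maxine): max(6, 11, 0) = 11
D (Maxine): max(9, 17, 2) = 17
E (Maxine): max(4, 20, 17) = 20
B (Minnie): min(11, 17, 20) = 11
G (Maxine): max(3, 11, 0) = 11
H (Maxine): max(14, 15, 15) = 15
I (Maxine): max(15, 12, 6) = 15
F (Minnie): min(11, 15, 15) = 11
K (Maxine): max(2, 5, 18) = 18
L (Maxine): max(12, 11, 3) = 12
J (Minnie): min(18, 12, 12) = 12
Root (Maxine): max(11, 11, 12) = 12
Maxine picks the child with the highest value: J (value 12).

J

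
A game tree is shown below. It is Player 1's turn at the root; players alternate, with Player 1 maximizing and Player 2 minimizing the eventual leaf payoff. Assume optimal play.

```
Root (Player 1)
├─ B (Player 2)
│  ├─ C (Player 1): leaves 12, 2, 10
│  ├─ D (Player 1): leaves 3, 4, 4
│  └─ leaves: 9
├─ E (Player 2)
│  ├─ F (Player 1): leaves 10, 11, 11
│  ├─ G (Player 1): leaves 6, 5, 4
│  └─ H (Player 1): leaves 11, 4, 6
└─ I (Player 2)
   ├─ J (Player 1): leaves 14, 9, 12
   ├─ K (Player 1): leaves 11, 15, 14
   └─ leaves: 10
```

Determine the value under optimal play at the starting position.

C (Player 1): max(12, 2, 10) = 12
D (Player 1): max(3, 4, 4) = 4
B (Player 2): min(12, 4, 9) = 4
F (Player 1): max(10, 11, 11) = 11
G (Player 1): max(6, 5, 4) = 6
H (Player 1): max(11, 4, 6) = 11
E (Player 2): min(11, 6, 11) = 6
J (Player 1): max(14, 9, 12) = 14
K (Player 1): max(11, 15, 14) = 15
I (Player 2): min(14, 15, 10) = 10
Root (Player 1): max(4, 6, 10) = 10

10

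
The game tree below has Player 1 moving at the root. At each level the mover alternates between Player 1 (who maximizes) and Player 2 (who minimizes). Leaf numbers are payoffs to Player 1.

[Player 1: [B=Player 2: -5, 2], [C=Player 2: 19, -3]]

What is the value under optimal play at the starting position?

B (Player 2): min(-5, 2) = -5
C (Player 2): min(19, -3) = -3
Root (Player 1): max(-5, -3) = -3

-3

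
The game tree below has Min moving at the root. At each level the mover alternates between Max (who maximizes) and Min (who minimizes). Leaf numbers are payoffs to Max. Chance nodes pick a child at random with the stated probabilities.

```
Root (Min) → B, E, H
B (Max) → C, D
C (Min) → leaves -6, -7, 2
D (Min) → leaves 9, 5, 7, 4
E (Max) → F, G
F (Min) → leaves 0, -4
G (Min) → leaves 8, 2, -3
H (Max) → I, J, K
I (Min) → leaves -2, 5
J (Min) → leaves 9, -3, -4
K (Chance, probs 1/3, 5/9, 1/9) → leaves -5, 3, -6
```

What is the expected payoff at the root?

C (Min): min(-6, -7, 2) = -7
D (Min): min(9, 5, 7, 4) = 4
B (Max): max(-7, 4) = 4
F (Min): min(0, -4) = -4
G (Min): min(8, 2, -3) = -3
E (Max): max(-4, -3) = -3
I (Min): min(-2, 5) = -2
J (Min): min(9, -3, -4) = -4
K (Chance): 1/3·-5 + 5/9·3 + 1/9·-6 = -0.67
H (Max): max(-2, -4, -0.67) = -0.67
Root (Min): min(4, -3, -0.67) = -3

-3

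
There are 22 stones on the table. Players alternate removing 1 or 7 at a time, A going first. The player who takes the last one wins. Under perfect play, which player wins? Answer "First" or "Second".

Compute winning (W) and losing (L) positions by backward induction:
i:   0  1  2  3  4  5  6  7  8  9 10 11 12 13 14 15 16 17 18 19 20 21 22
     L  W  L  W  L  W  L  W  L  W  L  W  L  W  L  W  L  W  L  W  L  W  L
Position 22 is L, so the second player wins.

Second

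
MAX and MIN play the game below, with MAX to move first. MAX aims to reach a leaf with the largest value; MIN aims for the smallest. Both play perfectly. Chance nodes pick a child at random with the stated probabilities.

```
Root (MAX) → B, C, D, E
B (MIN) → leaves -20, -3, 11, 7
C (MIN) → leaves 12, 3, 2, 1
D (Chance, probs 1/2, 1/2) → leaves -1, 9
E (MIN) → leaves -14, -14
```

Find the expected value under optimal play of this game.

4

B (MIN): min(-20, -3, 11, 7) = -20
C (MIN): min(12, 3, 2, 1) = 1
D (Chance): 1/2·-1 + 1/2·9 = 4
E (MIN): min(-14, -14) = -14
Root (MAX): max(-20, 1, 4, -14) = 4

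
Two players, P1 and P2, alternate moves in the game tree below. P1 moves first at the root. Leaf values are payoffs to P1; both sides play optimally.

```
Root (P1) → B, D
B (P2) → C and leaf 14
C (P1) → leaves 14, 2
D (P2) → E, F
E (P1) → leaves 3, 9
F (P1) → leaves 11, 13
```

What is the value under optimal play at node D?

E: max(3, 9) = 9
F: max(11, 13) = 13
D: min(9, 13) = 9

9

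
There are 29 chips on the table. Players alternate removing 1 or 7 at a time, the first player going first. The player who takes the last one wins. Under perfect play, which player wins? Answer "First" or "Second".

i:   0  1  2  3  4  5  6  7  8  9 10 11 12 13 14 15 16 17 18 19 20 21 22 23 24 25 26 27 28 29
     L  W  L  W  L  W  L  W  L  W  L  W  L  W  L  W  L  W  L  W  L  W  L  W  L  W  L  W  L  W
Position 29 is W, so the first player wins.

First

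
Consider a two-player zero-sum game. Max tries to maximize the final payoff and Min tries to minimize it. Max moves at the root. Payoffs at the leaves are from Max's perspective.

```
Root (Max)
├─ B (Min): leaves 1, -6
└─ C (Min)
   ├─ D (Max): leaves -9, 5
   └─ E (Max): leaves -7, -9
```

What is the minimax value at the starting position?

B (Min): min(1, -6) = -6
D (Max): max(-9, 5) = 5
E (Max): max(-7, -9) = -7
C (Min): min(5, -7) = -7
Root (Max): max(-6, -7) = -6

-6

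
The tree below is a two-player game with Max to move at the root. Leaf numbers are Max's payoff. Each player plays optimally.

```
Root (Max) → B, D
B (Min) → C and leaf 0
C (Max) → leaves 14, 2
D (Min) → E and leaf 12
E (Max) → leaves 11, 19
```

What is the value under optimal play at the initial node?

C (Max): max(14, 2) = 14
B (Min): min(14, 0) = 0
E (Max): max(11, 19) = 19
D (Min): min(19, 12) = 12
Root (Max): max(0, 12) = 12

12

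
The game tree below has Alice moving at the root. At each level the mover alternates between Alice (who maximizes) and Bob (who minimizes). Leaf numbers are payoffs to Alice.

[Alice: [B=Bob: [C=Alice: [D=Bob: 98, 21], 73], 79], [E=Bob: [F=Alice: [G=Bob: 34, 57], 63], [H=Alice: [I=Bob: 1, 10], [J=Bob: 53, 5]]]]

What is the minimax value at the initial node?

D (Bob): min(98, 21) = 21
C (Alice): max(21, 73) = 73
B (Bob): min(73, 79) = 73
G (Bob): min(34, 57) = 34
F (Alice): max(34, 63) = 63
I (Bob): min(1, 10) = 1
J (Bob): min(53, 5) = 5
H (Alice): max(1, 5) = 5
E (Bob): min(63, 5) = 5
Root (Alice): max(73, 5) = 73

73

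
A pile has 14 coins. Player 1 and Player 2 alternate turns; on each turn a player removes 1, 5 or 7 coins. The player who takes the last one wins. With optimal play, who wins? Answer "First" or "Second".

Second

Compute winning (W) and losing (L) positions by backward induction:
i:   0  1  2  3  4  5  6  7  8  9 10 11 12 13 14
     L  W  L  W  L  W  L  W  L  W  L  W  L  W  L
Position 14 is L, so the second player wins.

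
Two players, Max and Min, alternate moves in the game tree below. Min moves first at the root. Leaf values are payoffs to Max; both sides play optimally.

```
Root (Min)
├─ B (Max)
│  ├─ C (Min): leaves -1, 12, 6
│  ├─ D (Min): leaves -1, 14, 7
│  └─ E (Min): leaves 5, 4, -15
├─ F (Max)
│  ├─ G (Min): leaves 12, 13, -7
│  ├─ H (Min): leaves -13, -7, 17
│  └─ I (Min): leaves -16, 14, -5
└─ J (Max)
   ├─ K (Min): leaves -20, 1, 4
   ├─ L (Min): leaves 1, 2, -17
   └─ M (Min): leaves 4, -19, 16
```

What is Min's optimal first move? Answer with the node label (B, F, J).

J

C (Min): min(-1, 12, 6) = -1
D (Min): min(-1, 14, 7) = -1
E (Min): min(5, 4, -15) = -15
B (Max): max(-1, -1, -15) = -1
G (Min): min(12, 13, -7) = -7
H (Min): min(-13, -7, 17) = -13
I (Min): min(-16, 14, -5) = -16
F (Max): max(-7, -13, -16) = -7
K (Min): min(-20, 1, 4) = -20
L (Min): min(1, 2, -17) = -17
M (Min): min(4, -19, 16) = -19
J (Max): max(-20, -17, -19) = -17
Root (Min): min(-1, -7, -17) = -17
Min picks the child with the lowest value: J (value -17).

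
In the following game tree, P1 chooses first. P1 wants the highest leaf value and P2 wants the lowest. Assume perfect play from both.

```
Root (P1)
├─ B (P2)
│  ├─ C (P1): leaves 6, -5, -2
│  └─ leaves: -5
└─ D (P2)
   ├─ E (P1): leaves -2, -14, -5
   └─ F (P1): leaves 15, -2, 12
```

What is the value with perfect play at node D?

E: max(-2, -14, -5) = -2
F: max(15, -2, 12) = 15
D: min(-2, 15) = -2

-2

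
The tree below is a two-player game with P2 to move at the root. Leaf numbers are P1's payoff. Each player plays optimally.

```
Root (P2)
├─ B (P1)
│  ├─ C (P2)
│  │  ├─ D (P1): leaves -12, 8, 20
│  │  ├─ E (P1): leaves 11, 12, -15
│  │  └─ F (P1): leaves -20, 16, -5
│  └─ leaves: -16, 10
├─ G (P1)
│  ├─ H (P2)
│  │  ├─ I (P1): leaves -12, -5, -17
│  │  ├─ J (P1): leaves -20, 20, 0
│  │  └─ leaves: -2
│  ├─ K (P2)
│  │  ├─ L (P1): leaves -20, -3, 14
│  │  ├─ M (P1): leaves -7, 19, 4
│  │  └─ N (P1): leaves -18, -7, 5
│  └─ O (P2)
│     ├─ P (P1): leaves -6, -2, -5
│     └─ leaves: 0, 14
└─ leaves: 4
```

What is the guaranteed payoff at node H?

-5

I: max(-12, -5, -17) = -5
J: max(-20, 20, 0) = 20
H: min(-5, 20, -2) = -5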